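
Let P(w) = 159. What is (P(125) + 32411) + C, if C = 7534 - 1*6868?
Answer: 33236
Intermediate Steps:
C = 666 (C = 7534 - 6868 = 666)
(P(125) + 32411) + C = (159 + 32411) + 666 = 32570 + 666 = 33236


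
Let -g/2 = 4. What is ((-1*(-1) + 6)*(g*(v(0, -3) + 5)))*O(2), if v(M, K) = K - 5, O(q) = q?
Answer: 336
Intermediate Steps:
g = -8 (g = -2*4 = -8)
v(M, K) = -5 + K
((-1*(-1) + 6)*(g*(v(0, -3) + 5)))*O(2) = ((-1*(-1) + 6)*(-8*((-5 - 3) + 5)))*2 = ((1 + 6)*(-8*(-8 + 5)))*2 = (7*(-8*(-3)))*2 = (7*24)*2 = 168*2 = 336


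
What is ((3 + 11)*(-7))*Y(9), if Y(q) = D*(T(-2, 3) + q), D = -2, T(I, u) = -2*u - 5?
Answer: -392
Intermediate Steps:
T(I, u) = -5 - 2*u
Y(q) = 22 - 2*q (Y(q) = -2*((-5 - 2*3) + q) = -2*((-5 - 6) + q) = -2*(-11 + q) = 22 - 2*q)
((3 + 11)*(-7))*Y(9) = ((3 + 11)*(-7))*(22 - 2*9) = (14*(-7))*(22 - 18) = -98*4 = -392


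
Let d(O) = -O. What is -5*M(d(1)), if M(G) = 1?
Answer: -5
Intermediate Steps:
-5*M(d(1)) = -5*1 = -5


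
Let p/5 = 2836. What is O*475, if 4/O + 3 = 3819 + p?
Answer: 475/4499 ≈ 0.10558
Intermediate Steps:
p = 14180 (p = 5*2836 = 14180)
O = 1/4499 (O = 4/(-3 + (3819 + 14180)) = 4/(-3 + 17999) = 4/17996 = 4*(1/17996) = 1/4499 ≈ 0.00022227)
O*475 = (1/4499)*475 = 475/4499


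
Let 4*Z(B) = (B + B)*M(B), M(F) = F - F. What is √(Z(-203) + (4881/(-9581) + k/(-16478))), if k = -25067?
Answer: √4253452738678/2050334 ≈ 1.0059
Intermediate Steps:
M(F) = 0
Z(B) = 0 (Z(B) = ((B + B)*0)/4 = ((2*B)*0)/4 = (¼)*0 = 0)
√(Z(-203) + (4881/(-9581) + k/(-16478))) = √(0 + (4881/(-9581) - 25067/(-16478))) = √(0 + (4881*(-1/9581) - 25067*(-1/16478))) = √(0 + (-4881/9581 + 3581/2354)) = √(0 + 2074517/2050334) = √(2074517/2050334) = √4253452738678/2050334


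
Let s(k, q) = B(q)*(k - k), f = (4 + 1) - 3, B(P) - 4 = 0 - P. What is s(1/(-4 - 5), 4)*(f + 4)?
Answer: 0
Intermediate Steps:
B(P) = 4 - P (B(P) = 4 + (0 - P) = 4 - P)
f = 2 (f = 5 - 3 = 2)
s(k, q) = 0 (s(k, q) = (4 - q)*(k - k) = (4 - q)*0 = 0)
s(1/(-4 - 5), 4)*(f + 4) = 0*(2 + 4) = 0*6 = 0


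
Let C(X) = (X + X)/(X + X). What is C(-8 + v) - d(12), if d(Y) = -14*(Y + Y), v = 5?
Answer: 337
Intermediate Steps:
d(Y) = -28*Y
C(X) = 1 (C(X) = (2*X)/((2*X)) = (2*X)*(1/(2*X)) = 1)
C(-8 + v) - d(12) = 1 - (-28)*12 = 1 - 1*(-336) = 1 + 336 = 337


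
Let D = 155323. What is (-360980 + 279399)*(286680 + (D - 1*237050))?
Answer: -16720270693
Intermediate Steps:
(-360980 + 279399)*(286680 + (D - 1*237050)) = (-360980 + 279399)*(286680 + (155323 - 1*237050)) = -81581*(286680 + (155323 - 237050)) = -81581*(286680 - 81727) = -81581*204953 = -16720270693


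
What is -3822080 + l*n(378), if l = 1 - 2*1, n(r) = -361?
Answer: -3821719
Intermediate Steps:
l = -1 (l = 1 - 2 = -1)
-3822080 + l*n(378) = -3822080 - 1*(-361) = -3822080 + 361 = -3821719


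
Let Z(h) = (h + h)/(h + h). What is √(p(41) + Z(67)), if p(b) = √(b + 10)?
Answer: √(1 + √51) ≈ 2.8533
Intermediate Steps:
Z(h) = 1 (Z(h) = (2*h)/((2*h)) = (2*h)*(1/(2*h)) = 1)
p(b) = √(10 + b)
√(p(41) + Z(67)) = √(√(10 + 41) + 1) = √(√51 + 1) = √(1 + √51)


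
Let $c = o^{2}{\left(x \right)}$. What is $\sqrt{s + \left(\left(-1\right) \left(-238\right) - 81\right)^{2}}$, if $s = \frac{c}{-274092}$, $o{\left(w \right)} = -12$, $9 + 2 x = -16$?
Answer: $\frac{11 \sqrt{106278190837}}{22841} \approx 157.0$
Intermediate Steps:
$x = - \frac{25}{2}$ ($x = - \frac{9}{2} + \frac{1}{2} \left(-16\right) = - \frac{9}{2} - 8 = - \frac{25}{2} \approx -12.5$)
$c = 144$ ($c = \left(-12\right)^{2} = 144$)
$s = - \frac{12}{22841}$ ($s = \frac{144}{-274092} = 144 \left(- \frac{1}{274092}\right) = - \frac{12}{22841} \approx -0.00052537$)
$\sqrt{s + \left(\left(-1\right) \left(-238\right) - 81\right)^{2}} = \sqrt{- \frac{12}{22841} + \left(\left(-1\right) \left(-238\right) - 81\right)^{2}} = \sqrt{- \frac{12}{22841} + \left(238 - 81\right)^{2}} = \sqrt{- \frac{12}{22841} + 157^{2}} = \sqrt{- \frac{12}{22841} + 24649} = \sqrt{\frac{563007797}{22841}} = \frac{11 \sqrt{106278190837}}{22841}$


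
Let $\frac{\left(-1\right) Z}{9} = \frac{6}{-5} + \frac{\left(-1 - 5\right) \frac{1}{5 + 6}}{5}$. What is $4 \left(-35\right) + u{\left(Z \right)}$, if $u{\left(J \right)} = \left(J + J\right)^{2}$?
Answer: $\frac{1256116}{3025} \approx 415.25$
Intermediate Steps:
$Z = \frac{648}{55}$ ($Z = - 9 \left(\frac{6}{-5} + \frac{\left(-1 - 5\right) \frac{1}{5 + 6}}{5}\right) = - 9 \left(6 \left(- \frac{1}{5}\right) + - \frac{6}{11} \cdot \frac{1}{5}\right) = - 9 \left(- \frac{6}{5} + \left(-6\right) \frac{1}{11} \cdot \frac{1}{5}\right) = - 9 \left(- \frac{6}{5} - \frac{6}{55}\right) = \left(-9\right) \left(- \frac{72}{55}\right) = \frac{648}{55} \approx 11.782$)
$u{\left(J \right)} = 4 J^{2}$ ($u{\left(J \right)} = \left(2 J\right)^{2} = 4 J^{2}$)
$4 \left(-35\right) + u{\left(Z \right)} = 4 \left(-35\right) + 4 \left(\frac{648}{55}\right)^{2} = -140 + 4 \cdot \frac{419904}{3025} = -140 + \frac{1679616}{3025} = \frac{1256116}{3025}$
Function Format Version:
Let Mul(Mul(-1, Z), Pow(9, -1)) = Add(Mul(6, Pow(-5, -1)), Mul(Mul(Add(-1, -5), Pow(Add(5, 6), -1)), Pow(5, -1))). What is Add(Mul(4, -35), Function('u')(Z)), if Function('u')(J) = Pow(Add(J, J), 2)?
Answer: Rational(1256116, 3025) ≈ 415.25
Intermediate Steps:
Z = Rational(648, 55) (Z = Mul(-9, Add(Mul(6, Pow(-5, -1)), Mul(Mul(Add(-1, -5), Pow(Add(5, 6), -1)), Pow(5, -1)))) = Mul(-9, Add(Mul(6, Rational(-1, 5)), Mul(Mul(-6, Pow(11, -1)), Rational(1, 5)))) = Mul(-9, Add(Rational(-6, 5), Mul(Mul(-6, Rational(1, 11)), Rational(1, 5)))) = Mul(-9, Add(Rational(-6, 5), Mul(Rational(-6, 11), Rational(1, 5)))) = Mul(-9, Add(Rational(-6, 5), Rational(-6, 55))) = Mul(-9, Rational(-72, 55)) = Rational(648, 55) ≈ 11.782)
Function('u')(J) = Mul(4, Pow(J, 2)) (Function('u')(J) = Pow(Mul(2, J), 2) = Mul(4, Pow(J, 2)))
Add(Mul(4, -35), Function('u')(Z)) = Add(Mul(4, -35), Mul(4, Pow(Rational(648, 55), 2))) = Add(-140, Mul(4, Rational(419904, 3025))) = Add(-140, Rational(1679616, 3025)) = Rational(1256116, 3025)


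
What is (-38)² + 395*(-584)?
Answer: -229236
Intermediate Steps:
(-38)² + 395*(-584) = 1444 - 230680 = -229236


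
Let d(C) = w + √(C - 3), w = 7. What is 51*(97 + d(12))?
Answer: 5457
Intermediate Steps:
d(C) = 7 + √(-3 + C) (d(C) = 7 + √(C - 3) = 7 + √(-3 + C))
51*(97 + d(12)) = 51*(97 + (7 + √(-3 + 12))) = 51*(97 + (7 + √9)) = 51*(97 + (7 + 3)) = 51*(97 + 10) = 51*107 = 5457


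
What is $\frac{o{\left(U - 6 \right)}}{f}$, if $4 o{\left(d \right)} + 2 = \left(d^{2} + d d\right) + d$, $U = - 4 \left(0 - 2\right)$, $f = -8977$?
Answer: $- \frac{2}{8977} \approx -0.00022279$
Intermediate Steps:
$U = 8$ ($U = \left(-4\right) \left(-2\right) = 8$)
$o{\left(d \right)} = - \frac{1}{2} + \frac{d^{2}}{2} + \frac{d}{4}$ ($o{\left(d \right)} = - \frac{1}{2} + \frac{\left(d^{2} + d d\right) + d}{4} = - \frac{1}{2} + \frac{\left(d^{2} + d^{2}\right) + d}{4} = - \frac{1}{2} + \frac{2 d^{2} + d}{4} = - \frac{1}{2} + \frac{d + 2 d^{2}}{4} = - \frac{1}{2} + \left(\frac{d^{2}}{2} + \frac{d}{4}\right) = - \frac{1}{2} + \frac{d^{2}}{2} + \frac{d}{4}$)
$\frac{o{\left(U - 6 \right)}}{f} = \frac{- \frac{1}{2} + \frac{\left(8 - 6\right)^{2}}{2} + \frac{8 - 6}{4}}{-8977} = \left(- \frac{1}{2} + \frac{\left(8 - 6\right)^{2}}{2} + \frac{8 - 6}{4}\right) \left(- \frac{1}{8977}\right) = \left(- \frac{1}{2} + \frac{2^{2}}{2} + \frac{1}{4} \cdot 2\right) \left(- \frac{1}{8977}\right) = \left(- \frac{1}{2} + \frac{1}{2} \cdot 4 + \frac{1}{2}\right) \left(- \frac{1}{8977}\right) = \left(- \frac{1}{2} + 2 + \frac{1}{2}\right) \left(- \frac{1}{8977}\right) = 2 \left(- \frac{1}{8977}\right) = - \frac{2}{8977}$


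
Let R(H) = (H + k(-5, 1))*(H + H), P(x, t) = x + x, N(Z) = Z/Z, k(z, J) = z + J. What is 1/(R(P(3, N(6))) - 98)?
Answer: -1/74 ≈ -0.013514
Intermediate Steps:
k(z, J) = J + z
N(Z) = 1
P(x, t) = 2*x
R(H) = 2*H*(-4 + H) (R(H) = (H + (1 - 5))*(H + H) = (H - 4)*(2*H) = (-4 + H)*(2*H) = 2*H*(-4 + H))
1/(R(P(3, N(6))) - 98) = 1/(2*(2*3)*(-4 + 2*3) - 98) = 1/(2*6*(-4 + 6) - 98) = 1/(2*6*2 - 98) = 1/(24 - 98) = 1/(-74) = -1/74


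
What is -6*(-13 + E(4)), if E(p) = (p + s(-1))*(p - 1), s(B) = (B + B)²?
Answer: -66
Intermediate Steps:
s(B) = 4*B² (s(B) = (2*B)² = 4*B²)
E(p) = (-1 + p)*(4 + p) (E(p) = (p + 4*(-1)²)*(p - 1) = (p + 4*1)*(-1 + p) = (p + 4)*(-1 + p) = (4 + p)*(-1 + p) = (-1 + p)*(4 + p))
-6*(-13 + E(4)) = -6*(-13 + (-4 + 4² + 3*4)) = -6*(-13 + (-4 + 16 + 12)) = -6*(-13 + 24) = -6*11 = -66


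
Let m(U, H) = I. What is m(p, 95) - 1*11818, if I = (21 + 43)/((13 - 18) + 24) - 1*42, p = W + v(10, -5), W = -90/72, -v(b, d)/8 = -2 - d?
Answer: -225276/19 ≈ -11857.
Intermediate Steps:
v(b, d) = 16 + 8*d (v(b, d) = -8*(-2 - d) = 16 + 8*d)
W = -5/4 (W = -90*1/72 = -5/4 ≈ -1.2500)
p = -101/4 (p = -5/4 + (16 + 8*(-5)) = -5/4 + (16 - 40) = -5/4 - 24 = -101/4 ≈ -25.250)
I = -734/19 (I = 64/(-5 + 24) - 42 = 64/19 - 42 = -734/19 ≈ -38.632)
m(U, H) = -734/19
m(p, 95) - 1*11818 = -734/19 - 1*11818 = -734/19 - 11818 = -225276/19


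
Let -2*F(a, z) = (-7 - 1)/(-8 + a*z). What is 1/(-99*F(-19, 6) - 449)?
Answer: -61/27191 ≈ -0.0022434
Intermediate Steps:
F(a, z) = 4/(-8 + a*z) (F(a, z) = -(-7 - 1)/(2*(-8 + a*z)) = -(-4)/(-8 + a*z) = 4/(-8 + a*z))
1/(-99*F(-19, 6) - 449) = 1/(-396/(-8 - 19*6) - 449) = 1/(-396/(-8 - 114) - 449) = 1/(-396/(-122) - 449) = 1/(-396*(-1)/122 - 449) = 1/(-99*(-2/61) - 449) = 1/(198/61 - 449) = 1/(-27191/61) = -61/27191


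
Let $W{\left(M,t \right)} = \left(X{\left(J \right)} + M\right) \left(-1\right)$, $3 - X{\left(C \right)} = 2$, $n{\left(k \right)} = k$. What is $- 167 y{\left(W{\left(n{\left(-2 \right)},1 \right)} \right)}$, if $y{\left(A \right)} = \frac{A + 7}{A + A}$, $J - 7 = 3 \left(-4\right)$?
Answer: $-668$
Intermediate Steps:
$J = -5$ ($J = 7 + 3 \left(-4\right) = 7 - 12 = -5$)
$X{\left(C \right)} = 1$ ($X{\left(C \right)} = 3 - 2 = 1$)
$W{\left(M,t \right)} = -1 - M$ ($W{\left(M,t \right)} = \left(1 + M\right) \left(-1\right) = -1 - M$)
$y{\left(A \right)} = \frac{7 + A}{2 A}$
$- 167 y{\left(W{\left(n{\left(-2 \right)},1 \right)} \right)} = - 167 \frac{7 - -1}{2 \left(-1 - -2\right)} = - 167 \frac{7 + \left(-1 + 2\right)}{2 \left(-1 + 2\right)} = - 167 \frac{7 + 1}{2 \cdot 1} = - 167 \cdot \frac{1}{2} \cdot 1 \cdot 8 = \left(-167\right) 4 = -668$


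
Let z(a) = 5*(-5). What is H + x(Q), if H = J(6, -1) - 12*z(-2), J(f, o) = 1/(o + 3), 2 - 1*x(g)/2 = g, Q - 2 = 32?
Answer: 473/2 ≈ 236.50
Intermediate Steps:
z(a) = -25
Q = 34 (Q = 2 + 32 = 34)
x(g) = 4 - 2*g
J(f, o) = 1/(3 + o)
H = 601/2 (H = 1/(3 - 1) - 12*(-25) = 1/2 + 300 = ½ + 300 = 601/2 ≈ 300.50)
H + x(Q) = 601/2 + (4 - 2*34) = 601/2 + (4 - 68) = 601/2 - 64 = 473/2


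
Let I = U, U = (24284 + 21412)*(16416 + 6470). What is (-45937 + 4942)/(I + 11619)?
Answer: -2733/69720685 ≈ -3.9199e-5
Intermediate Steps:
U = 1045798656 (U = 45696*22886 = 1045798656)
I = 1045798656
(-45937 + 4942)/(I + 11619) = (-45937 + 4942)/(1045798656 + 11619) = -40995/1045810275 = -40995*1/1045810275 = -2733/69720685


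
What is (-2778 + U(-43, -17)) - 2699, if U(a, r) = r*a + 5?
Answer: -4741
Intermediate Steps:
U(a, r) = 5 + a*r (U(a, r) = a*r + 5 = 5 + a*r)
(-2778 + U(-43, -17)) - 2699 = (-2778 + (5 - 43*(-17))) - 2699 = (-2778 + (5 + 731)) - 2699 = (-2778 + 736) - 2699 = -2042 - 2699 = -4741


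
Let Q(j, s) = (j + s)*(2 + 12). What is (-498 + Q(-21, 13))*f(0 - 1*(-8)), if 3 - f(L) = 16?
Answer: 7930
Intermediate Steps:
f(L) = -13 (f(L) = 3 - 1*16 = 3 - 16 = -13)
Q(j, s) = 14*j + 14*s (Q(j, s) = (j + s)*14 = 14*j + 14*s)
(-498 + Q(-21, 13))*f(0 - 1*(-8)) = (-498 + (14*(-21) + 14*13))*(-13) = (-498 + (-294 + 182))*(-13) = (-498 - 112)*(-13) = -610*(-13) = 7930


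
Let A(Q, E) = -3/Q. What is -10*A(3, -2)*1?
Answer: 10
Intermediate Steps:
-10*A(3, -2)*1 = -(-30)/3*1 = -10*(-1)*1 = 10*1 = 10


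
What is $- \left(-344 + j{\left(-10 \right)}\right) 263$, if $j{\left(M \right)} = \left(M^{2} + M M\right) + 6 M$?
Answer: $53652$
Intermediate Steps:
$j{\left(M \right)} = 2 M^{2} + 6 M$ ($j{\left(M \right)} = \left(M^{2} + M^{2}\right) + 6 M = 2 M^{2} + 6 M$)
$- \left(-344 + j{\left(-10 \right)}\right) 263 = - \left(-344 + 2 \left(-10\right) \left(3 - 10\right)\right) 263 = - \left(-344 + 2 \left(-10\right) \left(-7\right)\right) 263 = - \left(-344 + 140\right) 263 = - \left(-204\right) 263 = \left(-1\right) \left(-53652\right) = 53652$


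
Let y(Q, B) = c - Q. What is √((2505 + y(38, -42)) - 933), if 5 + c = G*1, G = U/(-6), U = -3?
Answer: √6118/2 ≈ 39.109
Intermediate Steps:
G = ½ (G = -3/(-6) = -3*(-⅙) = ½ ≈ 0.50000)
c = -9/2 (c = -5 + (½)*1 = -5 + ½ = -9/2 ≈ -4.5000)
y(Q, B) = -9/2 - Q
√((2505 + y(38, -42)) - 933) = √((2505 + (-9/2 - 1*38)) - 933) = √((2505 + (-9/2 - 38)) - 933) = √((2505 - 85/2) - 933) = √(4925/2 - 933) = √(3059/2) = √6118/2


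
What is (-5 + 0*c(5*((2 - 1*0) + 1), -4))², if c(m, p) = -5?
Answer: 25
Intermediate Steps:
(-5 + 0*c(5*((2 - 1*0) + 1), -4))² = (-5 + 0*(-5))² = (-5 + 0)² = (-5)² = 25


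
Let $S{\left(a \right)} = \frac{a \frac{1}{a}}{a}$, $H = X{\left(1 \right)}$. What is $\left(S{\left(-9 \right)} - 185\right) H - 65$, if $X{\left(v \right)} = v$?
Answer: $- \frac{2251}{9} \approx -250.11$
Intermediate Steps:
$H = 1$
$S{\left(a \right)} = \frac{1}{a}$ ($S{\left(a \right)} = 1 \frac{1}{a} = \frac{1}{a}$)
$\left(S{\left(-9 \right)} - 185\right) H - 65 = \left(\frac{1}{-9} - 185\right) 1 - 65 = \left(- \frac{1}{9} - 185\right) 1 - 65 = \left(- \frac{1666}{9}\right) 1 - 65 = - \frac{1666}{9} - 65 = - \frac{2251}{9}$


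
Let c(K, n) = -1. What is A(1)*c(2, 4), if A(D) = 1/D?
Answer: -1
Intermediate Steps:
A(1)*c(2, 4) = -1/1 = 1*(-1) = -1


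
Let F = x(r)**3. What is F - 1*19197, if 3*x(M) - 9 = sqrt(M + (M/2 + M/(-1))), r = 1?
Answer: -38339/2 + 487*sqrt(2)/108 ≈ -19163.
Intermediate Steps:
x(M) = 3 + sqrt(2)*sqrt(M)/6 (x(M) = 3 + sqrt(M + (M/2 + M/(-1)))/3 = 3 + sqrt(M + (M*(1/2) + M*(-1)))/3 = 3 + sqrt(M + (M/2 - M))/3 = 3 + sqrt(M - M/2)/3 = 3 + sqrt(M/2)/3 = 3 + (sqrt(2)*sqrt(M)/2)/3 = 3 + sqrt(2)*sqrt(M)/6)
F = (3 + sqrt(2)/6)**3 (F = (3 + sqrt(2)*sqrt(1)/6)**3 = (3 + (1/6)*sqrt(2)*1)**3 = (3 + sqrt(2)/6)**3 ≈ 33.877)
F - 1*19197 = (18 + sqrt(2))**3/216 - 1*19197 = (18 + sqrt(2))**3/216 - 19197 = -19197 + (18 + sqrt(2))**3/216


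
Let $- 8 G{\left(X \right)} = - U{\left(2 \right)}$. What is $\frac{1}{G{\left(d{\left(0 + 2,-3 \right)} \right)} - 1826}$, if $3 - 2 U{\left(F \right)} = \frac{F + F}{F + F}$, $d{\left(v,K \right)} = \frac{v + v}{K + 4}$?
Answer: $- \frac{8}{14607} \approx -0.00054768$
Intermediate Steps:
$d{\left(v,K \right)} = \frac{2 v}{4 + K}$
$U{\left(F \right)} = 1$ ($U{\left(F \right)} = \frac{3}{2} - \frac{\left(F + F\right) \frac{1}{F + F}}{2} = \frac{3}{2} - \frac{2 F \frac{1}{2 F}}{2} = \frac{3}{2} - \frac{1}{2} = 1$)
$G{\left(X \right)} = \frac{1}{8}$ ($G{\left(X \right)} = - \frac{\left(-1\right) 1}{8} = \left(- \frac{1}{8}\right) \left(-1\right) = \frac{1}{8}$)
$\frac{1}{G{\left(d{\left(0 + 2,-3 \right)} \right)} - 1826} = \frac{1}{\frac{1}{8} - 1826} = \frac{1}{- \frac{14607}{8}} = - \frac{8}{14607}$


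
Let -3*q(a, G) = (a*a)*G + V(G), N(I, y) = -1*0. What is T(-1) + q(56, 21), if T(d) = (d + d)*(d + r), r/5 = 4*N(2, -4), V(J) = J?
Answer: -21957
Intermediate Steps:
N(I, y) = 0
r = 0 (r = 5*(4*0) = 5*0 = 0)
q(a, G) = -G/3 - G*a²/3 (q(a, G) = -((a*a)*G + G)/3 = -(a²*G + G)/3 = -(G*a² + G)/3 = -(G + G*a²)/3 = -G/3 - G*a²/3)
T(d) = 2*d² (T(d) = (d + d)*(d + 0) = (2*d)*d = 2*d²)
T(-1) + q(56, 21) = 2*(-1)² + (⅓)*21*(-1 - 1*56²) = 2*1 + (⅓)*21*(-1 - 1*3136) = 2 + (⅓)*21*(-1 - 3136) = 2 + (⅓)*21*(-3137) = 2 - 21959 = -21957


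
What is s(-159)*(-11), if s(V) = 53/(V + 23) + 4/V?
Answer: 98681/21624 ≈ 4.5635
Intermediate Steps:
s(V) = 4/V + 53/(23 + V) (s(V) = 53/(23 + V) + 4/V = 4/V + 53/(23 + V))
s(-159)*(-11) = ((92 + 57*(-159))/((-159)*(23 - 159)))*(-11) = -1/159*(92 - 9063)/(-136)*(-11) = -1/159*(-1/136)*(-8971)*(-11) = -8971/21624*(-11) = 98681/21624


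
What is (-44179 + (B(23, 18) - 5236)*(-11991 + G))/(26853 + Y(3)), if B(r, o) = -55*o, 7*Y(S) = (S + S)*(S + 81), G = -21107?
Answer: 206023969/26925 ≈ 7651.8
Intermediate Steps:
Y(S) = 2*S*(81 + S)/7 (Y(S) = ((S + S)*(S + 81))/7 = ((2*S)*(81 + S))/7 = (2*S*(81 + S))/7 = 2*S*(81 + S)/7)
(-44179 + (B(23, 18) - 5236)*(-11991 + G))/(26853 + Y(3)) = (-44179 + (-55*18 - 5236)*(-11991 - 21107))/(26853 + (2/7)*3*(81 + 3)) = (-44179 + (-990 - 5236)*(-33098))/(26853 + (2/7)*3*84) = (-44179 - 6226*(-33098))/(26853 + 72) = (-44179 + 206068148)/26925 = 206023969*(1/26925) = 206023969/26925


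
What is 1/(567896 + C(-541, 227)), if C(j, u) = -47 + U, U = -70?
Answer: 1/567779 ≈ 1.7612e-6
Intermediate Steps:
C(j, u) = -117 (C(j, u) = -47 - 70 = -117)
1/(567896 + C(-541, 227)) = 1/(567896 - 117) = 1/567779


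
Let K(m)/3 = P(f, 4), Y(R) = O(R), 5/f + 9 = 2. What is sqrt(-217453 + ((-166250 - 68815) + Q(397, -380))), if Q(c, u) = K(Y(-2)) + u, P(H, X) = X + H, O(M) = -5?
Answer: I*sqrt(22191519)/7 ≈ 672.97*I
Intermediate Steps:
f = -5/7 (f = 5/(-9 + 2) = 5/(-7) = 5*(-1/7) = -5/7 ≈ -0.71429)
P(H, X) = H + X
Y(R) = -5
K(m) = 69/7 (K(m) = 3*(-5/7 + 4) = 3*(23/7) = 69/7)
Q(c, u) = 69/7 + u
sqrt(-217453 + ((-166250 - 68815) + Q(397, -380))) = sqrt(-217453 + ((-166250 - 68815) + (69/7 - 380))) = sqrt(-217453 + (-235065 - 2591/7)) = sqrt(-217453 - 1648046/7) = sqrt(-3170217/7) = I*sqrt(22191519)/7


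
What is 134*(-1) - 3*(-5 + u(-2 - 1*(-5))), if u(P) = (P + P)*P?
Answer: -173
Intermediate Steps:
u(P) = 2*P**2 (u(P) = (2*P)*P = 2*P**2)
134*(-1) - 3*(-5 + u(-2 - 1*(-5))) = 134*(-1) - 3*(-5 + 2*(-2 - 1*(-5))**2) = -134 - 3*(-5 + 2*(-2 + 5)**2) = -134 - 3*(-5 + 2*3**2) = -134 - 3*(-5 + 2*9) = -134 - 3*(-5 + 18) = -134 - 3*13 = -134 - 39 = -173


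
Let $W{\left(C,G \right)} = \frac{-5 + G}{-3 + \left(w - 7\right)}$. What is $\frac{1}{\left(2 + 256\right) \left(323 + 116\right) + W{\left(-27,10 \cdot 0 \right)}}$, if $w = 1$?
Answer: $\frac{9}{1019363} \approx 8.829 \cdot 10^{-6}$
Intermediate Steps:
$W{\left(C,G \right)} = \frac{5}{9} - \frac{G}{9}$ ($W{\left(C,G \right)} = \frac{-5 + G}{-3 + \left(1 - 7\right)} = \frac{-5 + G}{-3 - 6} = \frac{-5 + G}{-9} = \left(-5 + G\right) \left(- \frac{1}{9}\right) = \frac{5}{9} - \frac{G}{9}$)
$\frac{1}{\left(2 + 256\right) \left(323 + 116\right) + W{\left(-27,10 \cdot 0 \right)}} = \frac{1}{\left(2 + 256\right) \left(323 + 116\right) + \left(\frac{5}{9} - \frac{10 \cdot 0}{9}\right)} = \frac{1}{258 \cdot 439 + \left(\frac{5}{9} - 0\right)} = \frac{1}{113262 + \left(\frac{5}{9} + 0\right)} = \frac{1}{113262 + \frac{5}{9}} = \frac{1}{\frac{1019363}{9}} = \frac{9}{1019363}$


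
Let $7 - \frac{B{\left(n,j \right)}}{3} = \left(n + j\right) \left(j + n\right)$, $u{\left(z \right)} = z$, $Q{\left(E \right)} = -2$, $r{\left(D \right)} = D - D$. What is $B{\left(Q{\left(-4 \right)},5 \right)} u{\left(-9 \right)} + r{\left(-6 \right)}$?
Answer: $54$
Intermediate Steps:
$r{\left(D \right)} = 0$
$B{\left(n,j \right)} = 21 - 3 \left(j + n\right)^{2}$ ($B{\left(n,j \right)} = 21 - 3 \left(n + j\right) \left(j + n\right) = 21 - 3 \left(j + n\right) \left(j + n\right) = 21 - 3 \left(j + n\right)^{2}$)
$B{\left(Q{\left(-4 \right)},5 \right)} u{\left(-9 \right)} + r{\left(-6 \right)} = \left(21 - 3 \left(5 - 2\right)^{2}\right) \left(-9\right) + 0 = \left(21 - 3 \cdot 3^{2}\right) \left(-9\right) + 0 = \left(21 - 27\right) \left(-9\right) + 0 = \left(-6\right) \left(-9\right) + 0 = 54 + 0 = 54$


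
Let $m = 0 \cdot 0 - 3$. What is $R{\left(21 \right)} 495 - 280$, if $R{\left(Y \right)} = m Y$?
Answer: $-31465$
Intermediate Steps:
$m = -3$ ($m = 0 - 3 = -3$)
$R{\left(Y \right)} = - 3 Y$
$R{\left(21 \right)} 495 - 280 = \left(-3\right) 21 \cdot 495 - 280 = \left(-63\right) 495 - 280 = -31185 - 280 = -31465$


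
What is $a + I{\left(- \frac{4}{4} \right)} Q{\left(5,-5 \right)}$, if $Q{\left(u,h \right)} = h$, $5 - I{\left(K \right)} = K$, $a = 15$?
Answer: $-15$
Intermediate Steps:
$I{\left(K \right)} = 5 - K$
$a + I{\left(- \frac{4}{4} \right)} Q{\left(5,-5 \right)} = 15 + \left(5 - - \frac{4}{4}\right) \left(-5\right) = 15 + \left(5 - \left(-4\right) \frac{1}{4}\right) \left(-5\right) = 15 + \left(5 - -1\right) \left(-5\right) = 15 + \left(5 + 1\right) \left(-5\right) = 15 + 6 \left(-5\right) = 15 - 30 = -15$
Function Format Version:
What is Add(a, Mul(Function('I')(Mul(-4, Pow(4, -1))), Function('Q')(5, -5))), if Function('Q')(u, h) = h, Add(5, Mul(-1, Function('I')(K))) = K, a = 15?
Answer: -15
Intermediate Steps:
Function('I')(K) = Add(5, Mul(-1, K))
Add(a, Mul(Function('I')(Mul(-4, Pow(4, -1))), Function('Q')(5, -5))) = Add(15, Mul(Add(5, Mul(-1, Mul(-4, Pow(4, -1)))), -5)) = Add(15, Mul(Add(5, Mul(-1, Mul(-4, Rational(1, 4)))), -5)) = Add(15, Mul(Add(5, Mul(-1, -1)), -5)) = Add(15, Mul(Add(5, 1), -5)) = Add(15, Mul(6, -5)) = Add(15, -30) = -15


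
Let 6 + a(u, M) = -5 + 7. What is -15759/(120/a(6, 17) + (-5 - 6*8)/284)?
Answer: 4475556/8573 ≈ 522.05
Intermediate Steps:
a(u, M) = -4 (a(u, M) = -6 + (-5 + 7) = -6 + 2 = -4)
-15759/(120/a(6, 17) + (-5 - 6*8)/284) = -15759/(120/(-4) + (-5 - 6*8)/284) = -15759/(120*(-1/4) + (-5 - 48)*(1/284)) = -15759/(-30 - 53*1/284) = -15759/(-30 - 53/284) = -15759/(-8573/284) = -15759*(-284)/8573 = -153*(-29252/8573) = 4475556/8573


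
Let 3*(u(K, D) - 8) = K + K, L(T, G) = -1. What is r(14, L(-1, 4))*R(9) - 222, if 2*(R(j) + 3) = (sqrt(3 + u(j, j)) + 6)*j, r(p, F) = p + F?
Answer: 90 + 117*sqrt(17)/2 ≈ 331.20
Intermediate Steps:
r(p, F) = F + p
u(K, D) = 8 + 2*K/3 (u(K, D) = 8 + (K + K)/3 = 8 + (2*K)/3 = 8 + 2*K/3)
R(j) = -3 + j*(6 + sqrt(11 + 2*j/3))/2 (R(j) = -3 + ((sqrt(3 + (8 + 2*j/3)) + 6)*j)/2 = -3 + ((sqrt(11 + 2*j/3) + 6)*j)/2 = -3 + ((6 + sqrt(11 + 2*j/3))*j)/2 = -3 + (j*(6 + sqrt(11 + 2*j/3)))/2 = -3 + j*(6 + sqrt(11 + 2*j/3))/2)
r(14, L(-1, 4))*R(9) - 222 = (-1 + 14)*(-3 + 3*9 + (1/6)*9*sqrt(99 + 6*9)) - 222 = 13*(-3 + 27 + (1/6)*9*sqrt(99 + 54)) - 222 = 13*(-3 + 27 + (1/6)*9*sqrt(153)) - 222 = 13*(-3 + 27 + (1/6)*9*(3*sqrt(17))) - 222 = 13*(-3 + 27 + 9*sqrt(17)/2) - 222 = 13*(24 + 9*sqrt(17)/2) - 222 = (312 + 117*sqrt(17)/2) - 222 = 90 + 117*sqrt(17)/2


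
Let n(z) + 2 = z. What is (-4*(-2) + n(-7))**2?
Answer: 1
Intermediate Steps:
n(z) = -2 + z
(-4*(-2) + n(-7))**2 = (-4*(-2) + (-2 - 7))**2 = (8 - 9)**2 = (-1)**2 = 1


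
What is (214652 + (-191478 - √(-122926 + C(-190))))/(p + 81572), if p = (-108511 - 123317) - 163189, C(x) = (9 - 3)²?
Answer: -23174/313445 + I*√122890/313445 ≈ -0.073933 + 0.0011184*I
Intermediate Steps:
C(x) = 36 (C(x) = 6² = 36)
p = -395017 (p = -231828 - 163189 = -395017)
(214652 + (-191478 - √(-122926 + C(-190))))/(p + 81572) = (214652 + (-191478 - √(-122926 + 36)))/(-395017 + 81572) = (214652 + (-191478 - √(-122890)))/(-313445) = (214652 + (-191478 - I*√122890))*(-1/313445) = (23174 - I*√122890)*(-1/313445) = -23174/313445 + I*√122890/313445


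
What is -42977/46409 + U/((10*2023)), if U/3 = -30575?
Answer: -93205277/17070074 ≈ -5.4602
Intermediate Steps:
U = -91725 (U = 3*(-30575) = -91725)
-42977/46409 + U/((10*2023)) = -42977/46409 - 91725/(10*2023) = -42977*1/46409 - 91725/20230 = -3907/4219 - 91725*1/20230 = -3907/4219 - 18345/4046 = -93205277/17070074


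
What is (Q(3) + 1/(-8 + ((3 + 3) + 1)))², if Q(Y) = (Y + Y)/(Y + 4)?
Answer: 1/49 ≈ 0.020408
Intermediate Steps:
Q(Y) = 2*Y/(4 + Y) (Q(Y) = (2*Y)/(4 + Y) = 2*Y/(4 + Y))
(Q(3) + 1/(-8 + ((3 + 3) + 1)))² = (2*3/(4 + 3) + 1/(-8 + ((3 + 3) + 1)))² = (2*3/7 + 1/(-8 + (6 + 1)))² = (2*3*(⅐) + 1/(-8 + 7))² = (6/7 + 1/(-1))² = (6/7 - 1)² = (-⅐)² = 1/49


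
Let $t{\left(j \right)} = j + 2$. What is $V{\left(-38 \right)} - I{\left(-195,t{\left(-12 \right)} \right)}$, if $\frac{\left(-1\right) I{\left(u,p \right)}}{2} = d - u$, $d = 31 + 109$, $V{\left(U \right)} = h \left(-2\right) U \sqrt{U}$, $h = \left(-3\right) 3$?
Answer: $670 - 684 i \sqrt{38} \approx 670.0 - 4216.5 i$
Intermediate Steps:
$h = -9$
$V{\left(U \right)} = 18 U^{\frac{3}{2}}$ ($V{\left(U \right)} = \left(-9\right) \left(-2\right) U \sqrt{U} = 18 U^{\frac{3}{2}}$)
$t{\left(j \right)} = 2 + j$
$d = 140$
$I{\left(u,p \right)} = -280 + 2 u$ ($I{\left(u,p \right)} = - 2 \left(140 - u\right) = -280 + 2 u$)
$V{\left(-38 \right)} - I{\left(-195,t{\left(-12 \right)} \right)} = 18 \left(-38\right)^{\frac{3}{2}} - \left(-280 + 2 \left(-195\right)\right) = 18 \left(- 38 i \sqrt{38}\right) - \left(-280 - 390\right) = - 684 i \sqrt{38} - -670 = - 684 i \sqrt{38} + 670 = 670 - 684 i \sqrt{38}$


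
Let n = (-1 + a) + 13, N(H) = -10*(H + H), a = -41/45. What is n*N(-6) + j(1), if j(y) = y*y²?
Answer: 3995/3 ≈ 1331.7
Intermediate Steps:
j(y) = y³
a = -41/45 (a = -41*1/45 = -41/45 ≈ -0.91111)
N(H) = -20*H
n = 499/45 (n = (-1 - 41/45) + 13 = -86/45 + 13 = 499/45 ≈ 11.089)
n*N(-6) + j(1) = 499*(-20*(-6))/45 + 1³ = (499/45)*120 + 1 = 3992/3 + 1 = 3995/3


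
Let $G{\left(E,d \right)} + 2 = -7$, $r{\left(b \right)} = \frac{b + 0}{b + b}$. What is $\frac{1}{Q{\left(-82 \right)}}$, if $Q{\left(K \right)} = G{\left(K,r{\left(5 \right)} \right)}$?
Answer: $- \frac{1}{9} \approx -0.11111$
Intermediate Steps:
$r{\left(b \right)} = \frac{1}{2}$ ($r{\left(b \right)} = \frac{b}{2 b} = b \frac{1}{2 b} = \frac{1}{2}$)
$G{\left(E,d \right)} = -9$ ($G{\left(E,d \right)} = -2 - 7 = -9$)
$Q{\left(K \right)} = -9$
$\frac{1}{Q{\left(-82 \right)}} = \frac{1}{-9} = - \frac{1}{9}$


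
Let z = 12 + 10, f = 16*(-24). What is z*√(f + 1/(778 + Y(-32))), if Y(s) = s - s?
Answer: 11*I*√232428278/389 ≈ 431.11*I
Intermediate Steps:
f = -384
Y(s) = 0
z = 22
z*√(f + 1/(778 + Y(-32))) = 22*√(-384 + 1/(778 + 0)) = 22*√(-384 + 1/778) = 22*√(-298751/778) = 22*(I*√232428278/778) = 11*I*√232428278/389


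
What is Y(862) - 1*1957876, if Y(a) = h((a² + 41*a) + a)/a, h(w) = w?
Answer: -1956972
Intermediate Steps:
Y(a) = (a² + 42*a)/a (Y(a) = ((a² + 41*a) + a)/a = (a² + 42*a)/a)
Y(862) - 1*1957876 = (42 + 862) - 1*1957876 = 904 - 1957876 = -1956972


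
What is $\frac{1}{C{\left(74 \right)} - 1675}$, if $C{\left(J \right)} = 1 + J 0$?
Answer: $- \frac{1}{1674} \approx -0.00059737$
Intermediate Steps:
$C{\left(J \right)} = 1$ ($C{\left(J \right)} = 1 + 0 = 1$)
$\frac{1}{C{\left(74 \right)} - 1675} = \frac{1}{1 - 1675} = \frac{1}{-1674} = - \frac{1}{1674}$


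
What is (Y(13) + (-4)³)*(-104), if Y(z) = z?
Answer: 5304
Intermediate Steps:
(Y(13) + (-4)³)*(-104) = (13 + (-4)³)*(-104) = (13 - 64)*(-104) = -51*(-104) = 5304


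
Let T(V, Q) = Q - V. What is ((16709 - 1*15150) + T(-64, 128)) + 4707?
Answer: 6458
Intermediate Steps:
((16709 - 1*15150) + T(-64, 128)) + 4707 = ((16709 - 1*15150) + (128 - 1*(-64))) + 4707 = ((16709 - 15150) + (128 + 64)) + 4707 = (1559 + 192) + 4707 = 1751 + 4707 = 6458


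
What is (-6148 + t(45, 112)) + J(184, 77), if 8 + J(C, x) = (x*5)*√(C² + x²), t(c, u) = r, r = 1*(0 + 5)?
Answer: -6151 + 385*√39785 ≈ 70642.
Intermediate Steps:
r = 5 (r = 1*5 = 5)
t(c, u) = 5
J(C, x) = -8 + 5*x*√(C² + x²) (J(C, x) = -8 + (x*5)*√(C² + x²) = -8 + (5*x)*√(C² + x²) = -8 + 5*x*√(C² + x²))
(-6148 + t(45, 112)) + J(184, 77) = (-6148 + 5) + (-8 + 5*77*√(184² + 77²)) = -6143 + (-8 + 5*77*√(33856 + 5929)) = -6143 + (-8 + 5*77*√39785) = -6143 + (-8 + 385*√39785) = -6151 + 385*√39785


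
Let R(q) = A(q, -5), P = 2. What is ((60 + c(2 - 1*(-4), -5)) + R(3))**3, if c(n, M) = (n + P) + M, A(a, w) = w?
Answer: 195112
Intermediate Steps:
R(q) = -5
c(n, M) = 2 + M + n (c(n, M) = (n + 2) + M = (2 + n) + M = 2 + M + n)
((60 + c(2 - 1*(-4), -5)) + R(3))**3 = ((60 + (2 - 5 + (2 - 1*(-4)))) - 5)**3 = ((60 + (2 - 5 + (2 + 4))) - 5)**3 = ((60 + (2 - 5 + 6)) - 5)**3 = ((60 + 3) - 5)**3 = (63 - 5)**3 = 58**3 = 195112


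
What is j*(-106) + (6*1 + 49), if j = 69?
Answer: -7259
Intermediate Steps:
j*(-106) + (6*1 + 49) = 69*(-106) + (6*1 + 49) = -7314 + (6 + 49) = -7314 + 55 = -7259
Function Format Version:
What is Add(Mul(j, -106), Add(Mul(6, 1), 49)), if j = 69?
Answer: -7259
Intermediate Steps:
Add(Mul(j, -106), Add(Mul(6, 1), 49)) = Add(Mul(69, -106), Add(Mul(6, 1), 49)) = Add(-7314, Add(6, 49)) = Add(-7314, 55) = -7259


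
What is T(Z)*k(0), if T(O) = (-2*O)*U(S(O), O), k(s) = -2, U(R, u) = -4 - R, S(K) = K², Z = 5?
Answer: -580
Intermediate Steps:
T(O) = -2*O*(-4 - O²) (T(O) = (-2*O)*(-4 - O²) = -2*O*(-4 - O²))
T(Z)*k(0) = (2*5*(4 + 5²))*(-2) = (2*5*(4 + 25))*(-2) = (2*5*29)*(-2) = 290*(-2) = -580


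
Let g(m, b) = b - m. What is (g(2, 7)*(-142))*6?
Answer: -4260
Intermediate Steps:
(g(2, 7)*(-142))*6 = ((7 - 1*2)*(-142))*6 = ((7 - 2)*(-142))*6 = (5*(-142))*6 = -710*6 = -4260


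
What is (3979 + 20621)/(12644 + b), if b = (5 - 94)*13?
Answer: 8200/3829 ≈ 2.1416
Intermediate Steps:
b = -1157 (b = -89*13 = -1157)
(3979 + 20621)/(12644 + b) = (3979 + 20621)/(12644 - 1157) = 24600/11487 = 24600*(1/11487) = 8200/3829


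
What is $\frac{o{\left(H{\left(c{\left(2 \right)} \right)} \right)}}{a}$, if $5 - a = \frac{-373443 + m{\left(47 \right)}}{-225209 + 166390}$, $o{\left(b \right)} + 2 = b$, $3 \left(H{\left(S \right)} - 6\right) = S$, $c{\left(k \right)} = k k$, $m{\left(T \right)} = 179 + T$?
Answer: $- \frac{470552}{118683} \approx -3.9648$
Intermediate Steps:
$c{\left(k \right)} = k^{2}$
$H{\left(S \right)} = 6 + \frac{S}{3}$
$o{\left(b \right)} = -2 + b$
$a = - \frac{79122}{58819}$ ($a = 5 - \frac{-373443 + \left(179 + 47\right)}{-225209 + 166390} = 5 - \frac{-373443 + 226}{-58819} = 5 - \left(-373217\right) \left(- \frac{1}{58819}\right) = 5 - \frac{373217}{58819} = - \frac{79122}{58819} \approx -1.3452$)
$\frac{o{\left(H{\left(c{\left(2 \right)} \right)} \right)}}{a} = \frac{-2 + \left(6 + \frac{2^{2}}{3}\right)}{- \frac{79122}{58819}} = \left(-2 + \left(6 + \frac{1}{3} \cdot 4\right)\right) \left(- \frac{58819}{79122}\right) = \left(-2 + \left(6 + \frac{4}{3}\right)\right) \left(- \frac{58819}{79122}\right) = \left(-2 + \frac{22}{3}\right) \left(- \frac{58819}{79122}\right) = \frac{16}{3} \left(- \frac{58819}{79122}\right) = - \frac{470552}{118683}$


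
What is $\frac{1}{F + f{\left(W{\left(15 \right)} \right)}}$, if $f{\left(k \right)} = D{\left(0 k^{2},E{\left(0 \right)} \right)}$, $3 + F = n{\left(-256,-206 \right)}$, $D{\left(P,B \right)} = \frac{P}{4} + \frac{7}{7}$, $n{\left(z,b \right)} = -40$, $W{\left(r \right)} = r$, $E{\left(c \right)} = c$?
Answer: $- \frac{1}{42} \approx -0.02381$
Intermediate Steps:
$D{\left(P,B \right)} = 1 + \frac{P}{4}$ ($D{\left(P,B \right)} = P \frac{1}{4} + 7 \cdot \frac{1}{7} = \frac{P}{4} + 1 = 1 + \frac{P}{4}$)
$F = -43$ ($F = -3 - 40 = -43$)
$f{\left(k \right)} = 1$ ($f{\left(k \right)} = 1 + \frac{0 k^{2}}{4} = 1 + \frac{1}{4} \cdot 0 = 1 + 0 = 1$)
$\frac{1}{F + f{\left(W{\left(15 \right)} \right)}} = \frac{1}{-43 + 1} = \frac{1}{-42} = - \frac{1}{42}$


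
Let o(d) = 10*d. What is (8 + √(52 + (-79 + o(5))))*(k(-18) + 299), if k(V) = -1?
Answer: 2384 + 298*√23 ≈ 3813.2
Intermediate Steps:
(8 + √(52 + (-79 + o(5))))*(k(-18) + 299) = (8 + √(52 + (-79 + 10*5)))*(-1 + 299) = (8 + √(52 + (-79 + 50)))*298 = (8 + √(52 - 29))*298 = (8 + √23)*298 = 2384 + 298*√23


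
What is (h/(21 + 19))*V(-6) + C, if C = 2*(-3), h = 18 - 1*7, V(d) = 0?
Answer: -6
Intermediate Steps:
h = 11 (h = 18 - 7 = 11)
C = -6
(h/(21 + 19))*V(-6) + C = (11/(21 + 19))*0 - 6 = (11/40)*0 - 6 = 0 - 6 = -6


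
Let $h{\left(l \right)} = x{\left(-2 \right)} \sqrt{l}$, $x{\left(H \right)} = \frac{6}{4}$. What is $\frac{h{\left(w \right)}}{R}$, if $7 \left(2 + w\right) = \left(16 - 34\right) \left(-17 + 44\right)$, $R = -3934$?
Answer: $- \frac{15 i \sqrt{35}}{27538} \approx - 0.0032225 i$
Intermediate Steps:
$x{\left(H \right)} = \frac{3}{2}$ ($x{\left(H \right)} = 6 \cdot \frac{1}{4} = \frac{3}{2}$)
$w = - \frac{500}{7}$ ($w = -2 + \frac{\left(16 - 34\right) \left(-17 + 44\right)}{7} = -2 + \frac{\left(-18\right) 27}{7} = -2 + \frac{1}{7} \left(-486\right) = -2 - \frac{486}{7} = - \frac{500}{7} \approx -71.429$)
$h{\left(l \right)} = \frac{3 \sqrt{l}}{2}$
$\frac{h{\left(w \right)}}{R} = \frac{\frac{3}{2} \sqrt{- \frac{500}{7}}}{-3934} = \frac{3 \frac{10 i \sqrt{35}}{7}}{2} \left(- \frac{1}{3934}\right) = \frac{15 i \sqrt{35}}{7} \left(- \frac{1}{3934}\right) = - \frac{15 i \sqrt{35}}{27538}$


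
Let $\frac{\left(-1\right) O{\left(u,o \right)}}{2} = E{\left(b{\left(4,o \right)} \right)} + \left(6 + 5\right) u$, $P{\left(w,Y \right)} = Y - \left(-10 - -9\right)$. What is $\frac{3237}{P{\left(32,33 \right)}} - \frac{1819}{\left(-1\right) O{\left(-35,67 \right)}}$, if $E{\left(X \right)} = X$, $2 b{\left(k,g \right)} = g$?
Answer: $\frac{2337457}{23902} \approx 97.793$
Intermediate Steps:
$b{\left(k,g \right)} = \frac{g}{2}$
$P{\left(w,Y \right)} = 1 + Y$ ($P{\left(w,Y \right)} = Y - \left(-10 + 9\right) = Y - -1 = Y + 1 = 1 + Y$)
$O{\left(u,o \right)} = - o - 22 u$ ($O{\left(u,o \right)} = - 2 \left(\frac{o}{2} + \left(6 + 5\right) u\right) = - 2 \left(\frac{o}{2} + 11 u\right) = - o - 22 u$)
$\frac{3237}{P{\left(32,33 \right)}} - \frac{1819}{\left(-1\right) O{\left(-35,67 \right)}} = \frac{3237}{1 + 33} - \frac{1819}{\left(-1\right) \left(\left(-1\right) 67 - -770\right)} = \frac{3237}{34} - \frac{1819}{\left(-1\right) \left(-67 + 770\right)} = 3237 \cdot \frac{1}{34} - \frac{1819}{\left(-1\right) 703} = \frac{3237}{34} - \frac{1819}{-703} = \frac{3237}{34} - - \frac{1819}{703} = \frac{3237}{34} + \frac{1819}{703} = \frac{2337457}{23902}$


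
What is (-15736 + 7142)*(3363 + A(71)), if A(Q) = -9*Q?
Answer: -23410056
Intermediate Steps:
(-15736 + 7142)*(3363 + A(71)) = (-15736 + 7142)*(3363 - 9*71) = -8594*(3363 - 639) = -8594*2724 = -23410056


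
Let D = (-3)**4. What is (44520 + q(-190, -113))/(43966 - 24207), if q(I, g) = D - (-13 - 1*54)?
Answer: 44668/19759 ≈ 2.2606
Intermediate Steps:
D = 81
q(I, g) = 148 (q(I, g) = 81 - (-13 - 1*54) = 81 - (-13 - 54) = 81 - 1*(-67) = 81 + 67 = 148)
(44520 + q(-190, -113))/(43966 - 24207) = (44520 + 148)/(43966 - 24207) = 44668/19759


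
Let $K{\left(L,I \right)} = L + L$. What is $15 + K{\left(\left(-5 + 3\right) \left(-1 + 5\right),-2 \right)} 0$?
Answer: $15$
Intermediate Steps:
$K{\left(L,I \right)} = 2 L$
$15 + K{\left(\left(-5 + 3\right) \left(-1 + 5\right),-2 \right)} 0 = 15 + 2 \left(-5 + 3\right) \left(-1 + 5\right) 0 = 15 + 2 \left(\left(-2\right) 4\right) 0 = 15 + 2 \left(-8\right) 0 = 15 - 0 = 15 + 0 = 15$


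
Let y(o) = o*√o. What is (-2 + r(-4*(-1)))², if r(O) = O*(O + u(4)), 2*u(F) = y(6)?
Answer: 1060 + 336*√6 ≈ 1883.0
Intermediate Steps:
y(o) = o^(3/2)
u(F) = 3*√6 (u(F) = 6^(3/2)/2 = (6*√6)/2 = 3*√6)
r(O) = O*(O + 3*√6)
(-2 + r(-4*(-1)))² = (-2 + (-4*(-1))*(-4*(-1) + 3*√6))² = (-2 + 4*(4 + 3*√6))² = (-2 + (16 + 12*√6))² = (14 + 12*√6)²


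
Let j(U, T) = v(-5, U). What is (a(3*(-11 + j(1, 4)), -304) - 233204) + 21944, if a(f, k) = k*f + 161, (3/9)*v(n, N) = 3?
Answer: -209275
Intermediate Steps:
v(n, N) = 9 (v(n, N) = 3*3 = 9)
j(U, T) = 9
a(f, k) = 161 + f*k (a(f, k) = f*k + 161 = 161 + f*k)
(a(3*(-11 + j(1, 4)), -304) - 233204) + 21944 = ((161 + (3*(-11 + 9))*(-304)) - 233204) + 21944 = ((161 + (3*(-2))*(-304)) - 233204) + 21944 = ((161 - 6*(-304)) - 233204) + 21944 = ((161 + 1824) - 233204) + 21944 = (1985 - 233204) + 21944 = -231219 + 21944 = -209275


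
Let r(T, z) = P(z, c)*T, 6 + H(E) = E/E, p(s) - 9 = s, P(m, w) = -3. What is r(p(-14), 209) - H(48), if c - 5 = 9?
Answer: 20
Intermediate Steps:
c = 14 (c = 5 + 9 = 14)
p(s) = 9 + s
H(E) = -5 (H(E) = -6 + E/E = -6 + 1 = -5)
r(T, z) = -3*T
r(p(-14), 209) - H(48) = -3*(9 - 14) - 1*(-5) = -3*(-5) + 5 = 15 + 5 = 20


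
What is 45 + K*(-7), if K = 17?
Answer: -74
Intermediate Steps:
45 + K*(-7) = 45 + 17*(-7) = 45 - 119 = -74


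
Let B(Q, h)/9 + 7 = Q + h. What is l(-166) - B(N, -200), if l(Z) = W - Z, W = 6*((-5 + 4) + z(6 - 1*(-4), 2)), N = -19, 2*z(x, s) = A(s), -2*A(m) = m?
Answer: 2191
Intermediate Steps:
A(m) = -m/2
z(x, s) = -s/4 (z(x, s) = (-s/2)/2 = -s/4)
W = -9 (W = 6*((-5 + 4) - 1/4*2) = 6*(-1 - 1/2) = 6*(-3/2) = -9)
B(Q, h) = -63 + 9*Q + 9*h (B(Q, h) = -63 + 9*(Q + h) = -63 + (9*Q + 9*h) = -63 + 9*Q + 9*h)
l(Z) = -9 - Z
l(-166) - B(N, -200) = (-9 - 1*(-166)) - (-63 + 9*(-19) + 9*(-200)) = (-9 + 166) - (-63 - 171 - 1800) = 157 - 1*(-2034) = 157 + 2034 = 2191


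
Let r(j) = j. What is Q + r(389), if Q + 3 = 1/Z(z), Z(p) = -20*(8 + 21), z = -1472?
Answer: 223879/580 ≈ 386.00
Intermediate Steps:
Z(p) = -580 (Z(p) = -20*29 = -580)
Q = -1741/580 (Q = -3 + 1/(-580) = -3 - 1/580 = -1741/580 ≈ -3.0017)
Q + r(389) = -1741/580 + 389 = 223879/580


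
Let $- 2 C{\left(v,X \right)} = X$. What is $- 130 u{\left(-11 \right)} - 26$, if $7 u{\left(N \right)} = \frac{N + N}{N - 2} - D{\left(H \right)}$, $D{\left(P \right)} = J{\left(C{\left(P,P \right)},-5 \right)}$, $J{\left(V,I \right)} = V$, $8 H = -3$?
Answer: $- \frac{3021}{56} \approx -53.946$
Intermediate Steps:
$H = - \frac{3}{8}$ ($H = \frac{1}{8} \left(-3\right) = - \frac{3}{8} \approx -0.375$)
$C{\left(v,X \right)} = - \frac{X}{2}$
$D{\left(P \right)} = - \frac{P}{2}$
$u{\left(N \right)} = - \frac{3}{112} + \frac{2 N}{7 \left(-2 + N\right)}$ ($u{\left(N \right)} = \frac{\frac{N + N}{N - 2} - \left(- \frac{1}{2}\right) \left(- \frac{3}{8}\right)}{7} = \frac{\frac{2 N}{-2 + N} - \frac{3}{16}}{7} = \frac{- \frac{3}{16} + \frac{2 N}{-2 + N}}{7} = - \frac{3}{112} + \frac{2 N}{7 \left(-2 + N\right)}$)
$- 130 u{\left(-11 \right)} - 26 = - 130 \frac{6 + 29 \left(-11\right)}{112 \left(-2 - 11\right)} - 26 = - 130 \frac{6 - 319}{112 \left(-13\right)} - 26 = - 130 \cdot \frac{1}{112} \left(- \frac{1}{13}\right) \left(-313\right) - 26 = \left(-130\right) \frac{313}{1456} - 26 = - \frac{1565}{56} - 26 = - \frac{3021}{56}$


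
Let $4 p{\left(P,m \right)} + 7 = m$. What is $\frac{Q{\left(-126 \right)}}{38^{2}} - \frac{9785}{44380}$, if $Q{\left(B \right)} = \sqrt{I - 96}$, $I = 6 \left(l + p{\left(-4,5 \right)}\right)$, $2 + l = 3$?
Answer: $- \frac{1957}{8876} + \frac{i \sqrt{93}}{1444} \approx -0.22048 + 0.0066784 i$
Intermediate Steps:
$l = 1$ ($l = -2 + 3 = 1$)
$p{\left(P,m \right)} = - \frac{7}{4} + \frac{m}{4}$
$I = 3$ ($I = 6 \left(1 + \left(- \frac{7}{4} + \frac{1}{4} \cdot 5\right)\right) = 6 \left(1 + \left(- \frac{7}{4} + \frac{5}{4}\right)\right) = 6 \left(1 - \frac{1}{2}\right) = 6 \cdot \frac{1}{2} = 3$)
$Q{\left(B \right)} = i \sqrt{93}$ ($Q{\left(B \right)} = \sqrt{3 - 96} = \sqrt{-93} = i \sqrt{93}$)
$\frac{Q{\left(-126 \right)}}{38^{2}} - \frac{9785}{44380} = \frac{i \sqrt{93}}{38^{2}} - \frac{9785}{44380} = \frac{i \sqrt{93}}{1444} - \frac{1957}{8876} = - \frac{1957}{8876} + \frac{i \sqrt{93}}{1444}$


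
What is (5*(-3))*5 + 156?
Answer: 81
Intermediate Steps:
(5*(-3))*5 + 156 = -15*5 + 156 = -75 + 156 = 81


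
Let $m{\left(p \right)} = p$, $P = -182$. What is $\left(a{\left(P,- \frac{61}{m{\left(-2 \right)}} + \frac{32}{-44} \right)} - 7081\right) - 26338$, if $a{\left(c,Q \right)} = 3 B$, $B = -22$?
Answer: $-33485$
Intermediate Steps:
$a{\left(c,Q \right)} = -66$ ($a{\left(c,Q \right)} = 3 \left(-22\right) = -66$)
$\left(a{\left(P,- \frac{61}{m{\left(-2 \right)}} + \frac{32}{-44} \right)} - 7081\right) - 26338 = \left(-66 - 7081\right) - 26338 = -7147 - 26338 = -33485$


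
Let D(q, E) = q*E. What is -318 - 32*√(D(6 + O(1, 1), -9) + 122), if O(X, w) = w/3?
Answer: -318 - 32*√65 ≈ -575.99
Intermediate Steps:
O(X, w) = w/3 (O(X, w) = w*(⅓) = w/3)
D(q, E) = E*q
-318 - 32*√(D(6 + O(1, 1), -9) + 122) = -318 - 32*√(-9*(6 + (⅓)*1) + 122) = -318 - 32*√(-9*(6 + ⅓) + 122) = -318 - 32*√(-9*19/3 + 122) = -318 - 32*√(-57 + 122) = -318 - 32*√65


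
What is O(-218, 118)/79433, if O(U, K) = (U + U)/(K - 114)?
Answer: -109/79433 ≈ -0.0013722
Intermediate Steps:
O(U, K) = 2*U/(-114 + K) (O(U, K) = (2*U)/(-114 + K) = 2*U/(-114 + K))
O(-218, 118)/79433 = (2*(-218)/(-114 + 118))/79433 = (2*(-218)/4)*(1/79433) = (2*(-218)*(1/4))*(1/79433) = -109*1/79433 = -109/79433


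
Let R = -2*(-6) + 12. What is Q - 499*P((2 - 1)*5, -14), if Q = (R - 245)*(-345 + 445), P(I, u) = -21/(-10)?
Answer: -231479/10 ≈ -23148.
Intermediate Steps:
R = 24 (R = 12 + 12 = 24)
P(I, u) = 21/10 (P(I, u) = -21*(-⅒) = 21/10)
Q = -22100 (Q = (24 - 245)*(-345 + 445) = -221*100 = -22100)
Q - 499*P((2 - 1)*5, -14) = -22100 - 499*21/10 = -22100 - 10479/10 = -231479/10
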